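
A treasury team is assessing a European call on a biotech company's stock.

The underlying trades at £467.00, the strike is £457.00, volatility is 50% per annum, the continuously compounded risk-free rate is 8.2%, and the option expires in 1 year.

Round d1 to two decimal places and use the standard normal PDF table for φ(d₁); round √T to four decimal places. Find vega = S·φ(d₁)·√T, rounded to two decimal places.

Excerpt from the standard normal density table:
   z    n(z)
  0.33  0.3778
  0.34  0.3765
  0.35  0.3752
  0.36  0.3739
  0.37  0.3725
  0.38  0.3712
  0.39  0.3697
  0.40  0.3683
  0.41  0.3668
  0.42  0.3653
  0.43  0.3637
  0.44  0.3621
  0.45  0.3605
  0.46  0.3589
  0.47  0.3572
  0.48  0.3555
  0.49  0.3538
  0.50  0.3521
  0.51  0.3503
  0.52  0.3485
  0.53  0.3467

σ√T = 0.5 × 1.0000 = 0.5000
ln(S/K) + (r + σ²/2)T = ln(467/457) + (0.082 + 0.5²/2)·1 = 0.0216 + 0.2070 = 0.2286
d₁ = 0.2286 / 0.5000 = 0.4573 ≈ 0.46
√T = √1 = 1.0000
φ(d₁) = φ(0.46) = 0.3589
vega = S·φ(d₁)·√T = 467·0.3589·1.0000 = 167.6063

167.61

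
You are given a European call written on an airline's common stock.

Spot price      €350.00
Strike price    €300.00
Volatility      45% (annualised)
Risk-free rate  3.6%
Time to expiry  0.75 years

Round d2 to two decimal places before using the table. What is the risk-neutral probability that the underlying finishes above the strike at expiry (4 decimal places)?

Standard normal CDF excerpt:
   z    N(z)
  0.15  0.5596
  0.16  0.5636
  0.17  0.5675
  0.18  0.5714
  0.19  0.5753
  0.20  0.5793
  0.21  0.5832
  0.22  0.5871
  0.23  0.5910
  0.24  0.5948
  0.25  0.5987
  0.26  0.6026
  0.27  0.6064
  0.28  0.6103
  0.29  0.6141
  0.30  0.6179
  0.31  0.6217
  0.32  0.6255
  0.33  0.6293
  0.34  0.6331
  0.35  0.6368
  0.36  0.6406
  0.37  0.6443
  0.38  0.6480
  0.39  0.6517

0.6064

T = 0.75;  σ√T = 0.3897
d₁ = [ln(350/300) + (0.036 + 0.45²/2)·0.75] / 0.3897 = [0.1542 + 0.1029] / 0.3897 = 0.6597 → 0.66
d₂ = d₁ − σ√T = 0.6597 − 0.3897 = 0.2700 → 0.27
Pr(exercise) under Q = N(d₂) = 0.6064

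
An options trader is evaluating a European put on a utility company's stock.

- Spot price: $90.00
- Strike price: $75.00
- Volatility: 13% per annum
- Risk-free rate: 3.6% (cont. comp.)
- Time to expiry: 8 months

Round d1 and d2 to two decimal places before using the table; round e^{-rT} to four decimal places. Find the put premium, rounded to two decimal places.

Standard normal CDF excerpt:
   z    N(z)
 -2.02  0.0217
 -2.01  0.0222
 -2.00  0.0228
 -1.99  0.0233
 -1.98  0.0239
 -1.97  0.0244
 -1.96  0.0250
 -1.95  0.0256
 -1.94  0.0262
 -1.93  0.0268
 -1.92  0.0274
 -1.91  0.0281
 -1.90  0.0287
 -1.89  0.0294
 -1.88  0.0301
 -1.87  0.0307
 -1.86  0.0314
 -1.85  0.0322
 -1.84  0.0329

$0.10

σ√T = 0.13 × 0.8165 = 0.1061
ln(S/K) + (r + σ²/2)T = ln(90/75) + (0.036 + 0.13²/2)·0.6667 = 0.1823 + 0.0296 = 0.2120
d₁ = 0.2120 / 0.1061 = 1.9969 which rounds to 2.00
d₂ = d₁ − σ√T = 1.9969 − 0.1061 = 1.8907 which rounds to 1.89
e^(−rT) = e^(−0.036·0.6667) = 0.9763
P = 75·0.9763·N(-1.89) − 90·N(-2.00) = 75·0.9763·0.0294 − 90·0.0228 = 2.1527 − 2.0520 = 0.1007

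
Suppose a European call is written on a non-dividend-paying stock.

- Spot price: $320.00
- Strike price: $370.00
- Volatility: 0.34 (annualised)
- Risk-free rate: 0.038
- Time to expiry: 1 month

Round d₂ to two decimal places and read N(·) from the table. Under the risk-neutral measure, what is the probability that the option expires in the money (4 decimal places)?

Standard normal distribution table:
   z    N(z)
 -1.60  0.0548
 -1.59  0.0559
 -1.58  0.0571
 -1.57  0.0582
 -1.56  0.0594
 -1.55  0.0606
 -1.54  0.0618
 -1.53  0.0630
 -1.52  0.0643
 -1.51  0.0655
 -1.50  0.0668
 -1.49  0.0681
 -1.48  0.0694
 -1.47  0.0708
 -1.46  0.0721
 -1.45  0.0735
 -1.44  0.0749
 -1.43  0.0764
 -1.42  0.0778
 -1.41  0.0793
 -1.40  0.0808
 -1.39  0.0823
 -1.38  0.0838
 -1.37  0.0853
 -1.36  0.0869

0.0668

σ√T = 0.34 × 0.2887 = 0.0981
d₁ = [ln(320/370) + (0.038 + ½·0.34²)·0.08333] / (σ√T) = (-0.1452 + 0.0080) / 0.0981 = -1.3979 which rounds to -1.40
d₂ = -1.3979 − 0.0981 = -1.4960 which rounds to -1.50
Pr(exercise) under Q = N(d₂) = 0.0668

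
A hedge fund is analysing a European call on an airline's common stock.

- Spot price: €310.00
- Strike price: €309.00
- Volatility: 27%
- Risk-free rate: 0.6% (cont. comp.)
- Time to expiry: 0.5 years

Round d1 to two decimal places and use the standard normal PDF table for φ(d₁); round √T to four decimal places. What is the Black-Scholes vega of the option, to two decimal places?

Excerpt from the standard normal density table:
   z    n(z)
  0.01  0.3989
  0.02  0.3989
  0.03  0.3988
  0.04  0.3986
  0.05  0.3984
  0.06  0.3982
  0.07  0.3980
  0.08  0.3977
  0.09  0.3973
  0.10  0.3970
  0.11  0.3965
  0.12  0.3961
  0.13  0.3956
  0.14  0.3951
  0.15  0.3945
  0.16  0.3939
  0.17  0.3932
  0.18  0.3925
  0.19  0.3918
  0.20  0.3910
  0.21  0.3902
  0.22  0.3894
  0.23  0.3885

σ√T = 0.27·√0.5 = 0.1909
d₁ = [ln(310/309) + (0.006 + 0.27²/2)·0.5] / 0.1909 = [0.0032 + 0.0212] / 0.1909 = 0.1281 ≈ 0.13
√T = √0.5 = 0.7071
φ(d₁) = φ(0.13) = 0.3956
vega = S·φ(d₁)·√T = 310·0.3956·0.7071 = 86.7159

86.72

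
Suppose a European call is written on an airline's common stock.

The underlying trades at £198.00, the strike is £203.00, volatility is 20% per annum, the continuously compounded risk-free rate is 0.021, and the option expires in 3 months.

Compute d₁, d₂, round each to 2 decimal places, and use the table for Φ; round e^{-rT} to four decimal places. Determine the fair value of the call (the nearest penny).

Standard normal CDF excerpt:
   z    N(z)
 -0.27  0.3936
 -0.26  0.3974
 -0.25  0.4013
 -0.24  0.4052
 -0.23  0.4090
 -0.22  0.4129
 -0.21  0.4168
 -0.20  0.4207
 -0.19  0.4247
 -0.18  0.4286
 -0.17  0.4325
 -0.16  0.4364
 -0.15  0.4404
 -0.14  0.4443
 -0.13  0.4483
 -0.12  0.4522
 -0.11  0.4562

σ√T = 0.2 × 0.5000 = 0.1000
d₁ = [ln(198/203) + (0.021 + 0.2²/2)·0.25] / 0.1000 = [-0.0249 + 0.0103] / 0.1000 = -0.1469 ⇒ -0.15
d₂ = d₁ − σ√T = -0.1469 − 0.1000 = -0.2469 ⇒ -0.25
e^(−rT) = e^(−0.021·0.25) = 0.9948
N(d₁) = N(-0.15) = 0.4404;  N(d₂) = N(-0.25) = 0.4013
C = 198·0.4404 − 203·0.9948·0.4013 = 87.1992 − 81.0403 = 6.1589

£6.16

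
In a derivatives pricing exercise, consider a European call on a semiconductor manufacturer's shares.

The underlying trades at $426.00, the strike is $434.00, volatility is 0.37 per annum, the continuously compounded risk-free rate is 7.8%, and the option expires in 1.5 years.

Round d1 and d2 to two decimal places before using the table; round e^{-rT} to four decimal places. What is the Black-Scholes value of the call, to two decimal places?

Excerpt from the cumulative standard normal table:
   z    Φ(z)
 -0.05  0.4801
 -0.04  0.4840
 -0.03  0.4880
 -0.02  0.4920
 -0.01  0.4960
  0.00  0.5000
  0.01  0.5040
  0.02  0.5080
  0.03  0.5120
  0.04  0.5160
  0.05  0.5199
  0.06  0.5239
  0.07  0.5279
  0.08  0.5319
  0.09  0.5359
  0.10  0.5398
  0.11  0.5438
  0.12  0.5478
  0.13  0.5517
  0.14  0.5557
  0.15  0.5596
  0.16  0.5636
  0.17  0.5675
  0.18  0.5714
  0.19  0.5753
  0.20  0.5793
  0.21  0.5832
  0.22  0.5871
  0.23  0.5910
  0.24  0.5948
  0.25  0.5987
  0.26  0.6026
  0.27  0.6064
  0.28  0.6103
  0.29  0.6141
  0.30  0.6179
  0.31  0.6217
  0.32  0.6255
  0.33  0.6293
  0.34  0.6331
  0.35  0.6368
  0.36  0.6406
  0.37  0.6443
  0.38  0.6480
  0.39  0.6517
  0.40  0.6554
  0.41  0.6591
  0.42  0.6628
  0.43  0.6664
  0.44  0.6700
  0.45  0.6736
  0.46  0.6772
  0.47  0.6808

T = 1.5;  σ√T = 0.4532
d₁ = [ln(426/434) + (0.078 + 0.37²/2)·1.5] / 0.4532 = [-0.0186 + 0.2197] / 0.4532 = 0.4437 → 0.44
d₂ = d₁ − σ√T = 0.4437 − 0.4532 = -0.0094 → -0.01
e^(−rT) = e^(−0.078·1.5) = 0.8896
N(d₁) = N(0.44) = 0.6700;  N(d₂) = N(-0.01) = 0.4960
C = 426·0.6700 − 434·0.8896·0.4960 = 285.4200 − 191.4989 = 93.9211

$93.92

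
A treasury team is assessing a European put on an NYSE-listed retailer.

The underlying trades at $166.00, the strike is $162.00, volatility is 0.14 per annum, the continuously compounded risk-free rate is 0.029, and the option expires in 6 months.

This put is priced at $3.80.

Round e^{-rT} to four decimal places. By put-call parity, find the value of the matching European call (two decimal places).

exp(−rT) = exp(−0.029·0.5) = 0.9856
Put-call parity: C − P = S − K·e^(−rT) = 166 − 162·0.9856 = 166 − 159.6672 = 6.3328
C = P + (C − P) = 3.80 + (6.3328) = 10.1328

$10.13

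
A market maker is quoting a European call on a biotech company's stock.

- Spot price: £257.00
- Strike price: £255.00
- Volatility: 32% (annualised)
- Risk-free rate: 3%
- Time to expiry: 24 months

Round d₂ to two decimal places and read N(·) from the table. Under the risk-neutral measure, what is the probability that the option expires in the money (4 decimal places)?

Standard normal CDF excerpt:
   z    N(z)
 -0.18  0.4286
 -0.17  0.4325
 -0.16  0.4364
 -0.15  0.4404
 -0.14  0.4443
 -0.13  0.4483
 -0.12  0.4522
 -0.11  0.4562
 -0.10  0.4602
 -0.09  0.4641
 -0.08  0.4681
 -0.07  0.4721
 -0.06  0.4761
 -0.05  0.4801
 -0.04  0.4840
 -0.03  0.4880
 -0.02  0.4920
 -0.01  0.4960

σ√T = 0.32 × 1.4142 = 0.4525
ln(S/K) + (r + σ²/2)T = ln(257/255) + (0.03 + 0.32²/2)·2 = 0.0078 + 0.1624 = 0.1702
d₁ = 0.1702 / 0.4525 = 0.3761 which rounds to 0.38
d₂ = d₁ − σ√T = 0.3761 − 0.4525 = -0.0764 which rounds to -0.08
Risk-neutral Pr[S_T > K] = N(d₂) = N(-0.08) = 0.4681

0.4681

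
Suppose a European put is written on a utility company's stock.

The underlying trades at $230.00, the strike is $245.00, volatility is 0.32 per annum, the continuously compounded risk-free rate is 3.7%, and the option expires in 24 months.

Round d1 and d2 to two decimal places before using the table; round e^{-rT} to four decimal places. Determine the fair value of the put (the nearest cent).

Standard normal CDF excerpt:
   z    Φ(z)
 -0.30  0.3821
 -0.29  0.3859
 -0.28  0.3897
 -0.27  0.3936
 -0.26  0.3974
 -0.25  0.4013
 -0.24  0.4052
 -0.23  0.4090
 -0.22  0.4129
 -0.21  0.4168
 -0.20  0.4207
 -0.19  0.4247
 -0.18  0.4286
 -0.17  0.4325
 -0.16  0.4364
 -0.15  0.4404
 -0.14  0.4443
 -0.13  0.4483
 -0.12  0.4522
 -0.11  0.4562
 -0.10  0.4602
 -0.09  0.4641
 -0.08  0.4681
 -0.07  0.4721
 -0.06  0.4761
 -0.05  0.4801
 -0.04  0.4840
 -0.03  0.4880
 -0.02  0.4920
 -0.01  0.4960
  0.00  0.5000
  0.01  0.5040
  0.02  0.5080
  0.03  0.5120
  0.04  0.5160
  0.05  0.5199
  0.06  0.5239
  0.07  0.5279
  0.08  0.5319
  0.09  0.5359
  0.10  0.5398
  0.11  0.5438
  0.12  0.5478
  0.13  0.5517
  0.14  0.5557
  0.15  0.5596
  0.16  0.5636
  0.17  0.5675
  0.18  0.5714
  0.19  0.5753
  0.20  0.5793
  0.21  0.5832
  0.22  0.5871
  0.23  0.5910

$39.51

T = 2;  σ√T = 0.4525
ln(S/K) + (r + σ²/2)T = ln(230/245) + (0.037 + 0.32²/2)·2 = -0.0632 + 0.1764 = 0.1132
d₁ = 0.1132 / 0.4525 = 0.2502 which rounds to 0.25
d₂ = d₁ − σ√T = 0.2502 − 0.4525 = -0.2024 which rounds to -0.20
exp(−rT) = exp(−0.037·2) = 0.9287
P = 245·0.9287·N(0.20) − 230·N(-0.25) = 245·0.9287·0.5793 − 230·0.4013 = 131.8090 − 92.2990 = 39.5100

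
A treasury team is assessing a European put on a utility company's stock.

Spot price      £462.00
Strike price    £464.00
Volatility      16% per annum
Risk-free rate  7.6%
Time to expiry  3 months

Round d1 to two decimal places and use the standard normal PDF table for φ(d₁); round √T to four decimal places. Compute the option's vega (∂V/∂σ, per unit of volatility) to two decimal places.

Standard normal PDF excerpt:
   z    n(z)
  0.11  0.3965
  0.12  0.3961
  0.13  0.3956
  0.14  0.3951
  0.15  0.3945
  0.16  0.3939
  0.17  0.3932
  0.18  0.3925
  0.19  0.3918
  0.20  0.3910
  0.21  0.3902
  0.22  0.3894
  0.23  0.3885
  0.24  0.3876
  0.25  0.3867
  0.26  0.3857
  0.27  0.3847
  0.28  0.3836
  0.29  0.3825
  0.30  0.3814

89.95

σ√T = 0.16 × 0.5000 = 0.0800
ln(S/K) + (r + σ²/2)T = ln(462/464) + (0.076 + 0.16²/2)·0.25 = -0.0043 + 0.0222 = 0.0179
d₁ = 0.0179 / 0.0800 = 0.2235 ⇒ 0.22
√T = √0.25 = 0.5000
φ(d₁) = φ(0.22) = 0.3894
vega = S·φ(d₁)·√T = 462·0.3894·0.5000 = 89.9514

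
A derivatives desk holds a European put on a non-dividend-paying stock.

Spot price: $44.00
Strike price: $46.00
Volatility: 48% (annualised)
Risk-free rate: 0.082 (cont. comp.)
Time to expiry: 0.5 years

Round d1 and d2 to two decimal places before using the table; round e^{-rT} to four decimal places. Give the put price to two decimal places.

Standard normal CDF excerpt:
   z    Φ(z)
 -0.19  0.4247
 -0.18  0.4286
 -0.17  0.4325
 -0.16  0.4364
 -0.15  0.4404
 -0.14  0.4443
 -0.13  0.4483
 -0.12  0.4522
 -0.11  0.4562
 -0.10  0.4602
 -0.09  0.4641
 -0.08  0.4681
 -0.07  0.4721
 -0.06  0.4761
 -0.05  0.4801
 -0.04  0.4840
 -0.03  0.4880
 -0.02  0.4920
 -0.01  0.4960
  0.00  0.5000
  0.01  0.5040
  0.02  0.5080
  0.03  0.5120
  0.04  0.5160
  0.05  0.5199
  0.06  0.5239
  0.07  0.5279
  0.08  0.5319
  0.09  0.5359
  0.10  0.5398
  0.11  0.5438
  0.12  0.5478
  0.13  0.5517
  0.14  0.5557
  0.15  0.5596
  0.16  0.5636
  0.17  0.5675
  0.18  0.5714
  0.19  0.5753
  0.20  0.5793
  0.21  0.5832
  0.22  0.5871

σ√T = 0.48 × 0.7071 = 0.3394
ln(S/K) + (r + σ²/2)T = ln(44/46) + (0.082 + 0.48²/2)·0.5 = -0.0445 + 0.0986 = 0.0541
d₁ = 0.0541 / 0.3394 = 0.1595 ≈ 0.16
d₂ = d₁ − σ√T = 0.1595 − 0.3394 = -0.1799 ≈ -0.18
e^(−rT) = e^(−0.082·0.5) = 0.9598
N(−d₂) = N(0.18) = 0.5714;  N(−d₁) = N(-0.16) = 0.4364
P = 46·0.9598·0.5714 − 44·0.4364 = 25.2278 − 19.2016 = 6.0262

$6.03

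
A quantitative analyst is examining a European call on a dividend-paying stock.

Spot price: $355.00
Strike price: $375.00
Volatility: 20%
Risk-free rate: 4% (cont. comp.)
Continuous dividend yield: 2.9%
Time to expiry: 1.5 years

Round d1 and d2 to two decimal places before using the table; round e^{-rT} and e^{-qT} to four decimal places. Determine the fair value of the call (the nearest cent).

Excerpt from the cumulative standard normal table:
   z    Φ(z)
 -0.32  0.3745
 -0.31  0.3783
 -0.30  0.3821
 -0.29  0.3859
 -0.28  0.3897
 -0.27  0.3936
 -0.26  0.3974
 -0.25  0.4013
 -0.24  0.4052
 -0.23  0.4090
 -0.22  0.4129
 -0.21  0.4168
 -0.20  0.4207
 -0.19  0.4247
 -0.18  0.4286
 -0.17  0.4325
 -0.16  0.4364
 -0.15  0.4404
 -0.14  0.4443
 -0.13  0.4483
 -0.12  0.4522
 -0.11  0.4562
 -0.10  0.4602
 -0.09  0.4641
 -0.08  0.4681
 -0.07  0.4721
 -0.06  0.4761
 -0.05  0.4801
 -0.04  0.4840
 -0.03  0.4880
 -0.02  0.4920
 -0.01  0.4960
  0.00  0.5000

σ√T = 0.2 × 1.2247 = 0.2449
d₁ = [ln(355/375) + (0.04 − 0.029 + 0.2²/2)·1.5] / 0.2449 = [-0.0548 + 0.0465] / 0.2449 = -0.0339 which rounds to -0.03
d₂ = d₁ − σ√T = -0.0339 − 0.2449 = -0.2789 which rounds to -0.28
e^(−qT) = e^(−0.029·1.5) = 0.9574;  e^(−rT) = e^(−0.04·1.5) = 0.9418
N(d₁) = N(-0.03) = 0.4880;  N(d₂) = N(-0.28) = 0.3897
C = 355·0.9574·0.4880 − 375·0.9418·0.3897 = 165.8600 − 137.6323 = 28.2277

$28.23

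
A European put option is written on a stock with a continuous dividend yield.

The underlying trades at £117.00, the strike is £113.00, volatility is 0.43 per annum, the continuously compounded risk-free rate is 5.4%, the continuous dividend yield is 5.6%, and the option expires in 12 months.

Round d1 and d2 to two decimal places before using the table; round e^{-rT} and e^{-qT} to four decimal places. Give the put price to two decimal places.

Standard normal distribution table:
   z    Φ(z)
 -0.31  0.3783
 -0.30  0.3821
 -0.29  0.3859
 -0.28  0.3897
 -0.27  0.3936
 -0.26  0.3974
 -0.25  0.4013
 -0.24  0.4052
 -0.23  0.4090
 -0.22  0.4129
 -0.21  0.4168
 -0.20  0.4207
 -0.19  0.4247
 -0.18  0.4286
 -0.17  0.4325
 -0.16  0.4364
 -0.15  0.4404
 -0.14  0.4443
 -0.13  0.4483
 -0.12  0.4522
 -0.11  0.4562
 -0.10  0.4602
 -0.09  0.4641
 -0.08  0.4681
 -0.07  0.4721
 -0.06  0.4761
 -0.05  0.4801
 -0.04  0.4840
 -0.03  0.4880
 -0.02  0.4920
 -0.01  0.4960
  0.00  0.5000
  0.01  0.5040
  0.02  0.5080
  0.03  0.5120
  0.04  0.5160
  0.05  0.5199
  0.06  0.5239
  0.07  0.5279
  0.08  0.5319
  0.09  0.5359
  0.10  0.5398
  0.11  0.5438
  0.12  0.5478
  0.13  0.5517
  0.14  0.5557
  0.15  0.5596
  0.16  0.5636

£16.80

σ√T = 0.43·√1 = 0.4300
ln(S/K) + (r − q + σ²/2)T = ln(117/113) + (0.054 − 0.056 + 0.43²/2)·1 = 0.0348 + 0.0904 = 0.1252
d₁ = 0.1252 / 0.4300 = 0.2912 ≈ 0.29
d₂ = d₁ − σ√T = 0.2912 − 0.4300 = -0.1388 ≈ -0.14
exp(−qT) = exp(−0.056·1) = 0.9455;  exp(−rT) = exp(−0.054·1) = 0.9474
N(−d₂) = N(0.14) = 0.5557;  N(−d₁) = N(-0.29) = 0.3859
P = 113·0.9474·0.5557 − 117·0.9455·0.3859 = 59.4911 − 42.6896 = 16.8015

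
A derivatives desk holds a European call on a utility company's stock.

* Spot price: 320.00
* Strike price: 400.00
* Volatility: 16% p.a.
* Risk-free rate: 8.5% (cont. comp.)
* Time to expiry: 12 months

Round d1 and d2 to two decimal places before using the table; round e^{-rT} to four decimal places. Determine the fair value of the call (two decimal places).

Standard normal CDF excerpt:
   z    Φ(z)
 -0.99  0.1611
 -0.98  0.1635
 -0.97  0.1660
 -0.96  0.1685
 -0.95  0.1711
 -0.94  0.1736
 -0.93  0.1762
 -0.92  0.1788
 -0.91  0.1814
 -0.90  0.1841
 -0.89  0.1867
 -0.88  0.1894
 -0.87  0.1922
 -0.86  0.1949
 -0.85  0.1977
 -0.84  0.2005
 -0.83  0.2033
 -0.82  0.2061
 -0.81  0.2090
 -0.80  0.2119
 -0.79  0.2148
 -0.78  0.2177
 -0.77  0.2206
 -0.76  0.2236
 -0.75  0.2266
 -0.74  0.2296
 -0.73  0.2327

5.88

T = 1;  σ√T = 0.1600
d₁ = [ln(320/400) + (0.085 + 0.16²/2)·1] / 0.1600 = [-0.2231 + 0.0978] / 0.1600 = -0.7834 ⇒ -0.78
d₂ = d₁ − σ√T = -0.7834 − 0.1600 = -0.9434 ⇒ -0.94
exp(−rT) = exp(−0.085·1) = 0.9185
N(d₁) = N(-0.78) = 0.2177;  N(d₂) = N(-0.94) = 0.1736
C = 320·0.2177 − 400·0.9185·0.1736 = 69.6640 − 63.7806 = 5.8834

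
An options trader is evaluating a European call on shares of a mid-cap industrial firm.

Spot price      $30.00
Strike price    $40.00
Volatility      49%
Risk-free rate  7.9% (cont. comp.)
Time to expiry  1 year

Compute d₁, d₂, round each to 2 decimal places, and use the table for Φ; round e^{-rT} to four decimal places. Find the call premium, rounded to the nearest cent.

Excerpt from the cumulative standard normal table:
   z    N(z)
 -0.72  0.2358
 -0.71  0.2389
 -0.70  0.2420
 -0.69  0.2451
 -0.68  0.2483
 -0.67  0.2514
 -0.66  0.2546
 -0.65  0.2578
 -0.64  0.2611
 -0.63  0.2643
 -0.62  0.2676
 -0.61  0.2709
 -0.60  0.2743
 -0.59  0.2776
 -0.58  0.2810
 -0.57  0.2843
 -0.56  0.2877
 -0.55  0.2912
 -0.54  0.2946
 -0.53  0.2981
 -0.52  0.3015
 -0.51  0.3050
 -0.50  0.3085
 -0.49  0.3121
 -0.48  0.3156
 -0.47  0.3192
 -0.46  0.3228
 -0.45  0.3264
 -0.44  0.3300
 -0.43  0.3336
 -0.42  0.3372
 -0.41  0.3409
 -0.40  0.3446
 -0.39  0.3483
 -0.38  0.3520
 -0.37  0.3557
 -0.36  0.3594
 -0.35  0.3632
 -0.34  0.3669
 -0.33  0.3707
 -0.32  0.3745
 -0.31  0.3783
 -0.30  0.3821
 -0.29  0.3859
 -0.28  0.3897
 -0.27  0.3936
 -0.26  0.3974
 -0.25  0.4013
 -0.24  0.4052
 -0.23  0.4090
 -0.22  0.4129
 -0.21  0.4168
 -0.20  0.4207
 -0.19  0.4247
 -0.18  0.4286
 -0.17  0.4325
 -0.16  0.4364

$3.57

T = 1;  σ√T = 0.4900
d₁ = [ln(30/40) + (0.079 + ½·0.49²)·1] / (σ√T) = (-0.2877 + 0.1991) / 0.4900 = -0.1809 which rounds to -0.18
d₂ = -0.1809 − 0.4900 = -0.6709 which rounds to -0.67
exp(−rT) = exp(−0.079·1) = 0.9240
N(d₁) = N(-0.18) = 0.4286;  N(d₂) = N(-0.67) = 0.2514
C = 30·0.4286 − 40·0.9240·0.2514 = 12.8580 − 9.2917 = 3.5663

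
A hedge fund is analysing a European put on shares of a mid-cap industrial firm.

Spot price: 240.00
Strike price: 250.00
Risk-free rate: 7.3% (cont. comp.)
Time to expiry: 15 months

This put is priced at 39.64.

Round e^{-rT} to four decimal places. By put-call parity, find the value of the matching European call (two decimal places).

51.44

exp(−rT) = exp(−0.073·1.25) = 0.9128
Put-call parity: C − P = S − K·e^(−rT) = 240 − 250·0.9128 = 240 − 228.2000 = 11.8000
C = P + (C − P) = 39.64 + (11.8000) = 51.4400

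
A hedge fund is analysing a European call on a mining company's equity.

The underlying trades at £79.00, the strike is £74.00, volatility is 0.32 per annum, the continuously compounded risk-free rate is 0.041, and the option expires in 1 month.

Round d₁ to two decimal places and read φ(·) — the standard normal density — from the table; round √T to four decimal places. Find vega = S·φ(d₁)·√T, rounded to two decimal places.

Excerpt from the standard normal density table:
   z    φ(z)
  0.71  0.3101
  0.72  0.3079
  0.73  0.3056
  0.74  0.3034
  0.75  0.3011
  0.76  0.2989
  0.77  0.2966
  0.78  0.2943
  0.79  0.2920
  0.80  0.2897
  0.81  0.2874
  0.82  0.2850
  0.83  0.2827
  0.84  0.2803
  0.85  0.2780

6.66

σ√T = 0.32·√0.08333 = 0.0924
ln(S/K) + (r + σ²/2)T = ln(79/74) + (0.041 + 0.32²/2)·0.08333 = 0.0654 + 0.0077 = 0.0731
d₁ = 0.0731 / 0.0924 = 0.7910 ⇒ 0.79
√T = √0.08333 = 0.2887
φ(d₁) = φ(0.79) = 0.2920
vega = S·φ(d₁)·√T = 79·0.2920·0.2887 = 6.6597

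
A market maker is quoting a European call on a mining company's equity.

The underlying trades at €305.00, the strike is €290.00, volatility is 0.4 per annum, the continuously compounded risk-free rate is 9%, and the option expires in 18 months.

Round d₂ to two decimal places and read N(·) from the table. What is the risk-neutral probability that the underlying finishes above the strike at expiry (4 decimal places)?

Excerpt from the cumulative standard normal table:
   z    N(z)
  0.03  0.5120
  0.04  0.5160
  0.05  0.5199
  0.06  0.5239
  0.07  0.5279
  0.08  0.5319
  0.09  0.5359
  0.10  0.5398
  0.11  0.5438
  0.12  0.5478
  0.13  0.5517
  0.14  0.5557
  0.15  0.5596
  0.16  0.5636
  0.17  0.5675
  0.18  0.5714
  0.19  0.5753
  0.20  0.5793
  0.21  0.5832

T = 1.5;  σ√T = 0.4899
d₁ = [ln(305/290) + (0.09 + 0.4²/2)·1.5] / 0.4899 = [0.0504 + 0.2550] / 0.4899 = 0.6235 ≈ 0.62
d₂ = d₁ − σ√T = 0.6235 − 0.4899 = 0.1336 ≈ 0.13
Risk-neutral Pr[S_T > K] = N(d₂) = N(0.13) = 0.5517

0.5517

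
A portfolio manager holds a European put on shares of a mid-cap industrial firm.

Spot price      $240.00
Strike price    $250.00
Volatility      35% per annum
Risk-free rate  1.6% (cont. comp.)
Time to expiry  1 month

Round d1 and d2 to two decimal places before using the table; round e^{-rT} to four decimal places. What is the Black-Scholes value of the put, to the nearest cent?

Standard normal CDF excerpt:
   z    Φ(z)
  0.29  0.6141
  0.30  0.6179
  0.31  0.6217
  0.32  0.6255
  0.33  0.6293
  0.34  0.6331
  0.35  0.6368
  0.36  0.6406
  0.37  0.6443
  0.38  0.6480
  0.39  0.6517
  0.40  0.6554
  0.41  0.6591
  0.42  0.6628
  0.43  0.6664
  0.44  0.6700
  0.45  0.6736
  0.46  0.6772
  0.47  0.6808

T = 0.08333;  σ√T = 0.1010
d₁ = [ln(240/250) + (0.016 + 0.35²/2)·0.08333] / 0.1010 = [-0.0408 + 0.0064] / 0.1010 = -0.3403 ⇒ -0.34
d₂ = d₁ − σ√T = -0.3403 − 0.1010 = -0.4414 ⇒ -0.44
e^(−rT) = e^(−0.016·0.08333) = 0.9987
N(−d₂) = N(0.44) = 0.6700;  N(−d₁) = N(0.34) = 0.6331
P = 250·0.9987·0.6700 − 240·0.6331 = 167.2823 − 151.9440 = 15.3383

$15.34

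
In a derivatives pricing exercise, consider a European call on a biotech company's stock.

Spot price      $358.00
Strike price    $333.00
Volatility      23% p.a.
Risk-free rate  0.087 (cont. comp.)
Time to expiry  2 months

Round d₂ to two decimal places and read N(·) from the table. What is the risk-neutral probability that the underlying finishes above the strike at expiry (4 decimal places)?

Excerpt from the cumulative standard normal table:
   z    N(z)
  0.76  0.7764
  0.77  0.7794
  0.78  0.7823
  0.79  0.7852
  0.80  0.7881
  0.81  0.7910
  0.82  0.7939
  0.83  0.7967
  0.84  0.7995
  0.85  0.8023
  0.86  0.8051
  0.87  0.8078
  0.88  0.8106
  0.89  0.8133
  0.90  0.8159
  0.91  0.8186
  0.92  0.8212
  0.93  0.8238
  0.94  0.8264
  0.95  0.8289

σ√T = 0.23 × 0.4082 = 0.0939
d₁ = [ln(358/333) + (0.087 + 0.23²/2)·0.1667] / 0.0939 = [0.0724 + 0.0189] / 0.0939 = 0.9723 → 0.97
d₂ = d₁ − σ√T = 0.9723 − 0.0939 = 0.8784 → 0.88
Pr(exercise) under Q = N(d₂) = 0.8106

0.8106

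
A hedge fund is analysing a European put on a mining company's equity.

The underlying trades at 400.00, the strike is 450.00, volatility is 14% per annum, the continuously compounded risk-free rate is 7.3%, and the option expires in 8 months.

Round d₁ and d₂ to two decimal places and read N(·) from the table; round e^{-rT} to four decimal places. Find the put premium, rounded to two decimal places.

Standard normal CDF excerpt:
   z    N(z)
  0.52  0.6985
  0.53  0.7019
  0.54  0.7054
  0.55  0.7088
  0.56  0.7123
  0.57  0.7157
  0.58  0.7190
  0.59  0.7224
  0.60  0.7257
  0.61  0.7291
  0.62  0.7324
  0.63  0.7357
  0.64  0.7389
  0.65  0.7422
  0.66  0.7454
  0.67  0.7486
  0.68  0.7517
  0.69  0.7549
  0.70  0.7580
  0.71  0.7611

σ√T = 0.14·√0.6667 = 0.1143
ln(S/K) + (r + σ²/2)T = ln(400/450) + (0.073 + 0.14²/2)·0.6667 = -0.1178 + 0.0552 = -0.0626
d₁ = -0.0626 / 0.1143 = -0.5475 ⇒ -0.55
d₂ = d₁ − σ√T = -0.5475 − 0.1143 = -0.6618 ⇒ -0.66
exp(−rT) = exp(−0.073·0.6667) = 0.9525
N(−d₂) = N(0.66) = 0.7454;  N(−d₁) = N(0.55) = 0.7088
P = 450·0.9525·0.7454 − 400·0.7088 = 319.4971 − 283.5200 = 35.9771

35.98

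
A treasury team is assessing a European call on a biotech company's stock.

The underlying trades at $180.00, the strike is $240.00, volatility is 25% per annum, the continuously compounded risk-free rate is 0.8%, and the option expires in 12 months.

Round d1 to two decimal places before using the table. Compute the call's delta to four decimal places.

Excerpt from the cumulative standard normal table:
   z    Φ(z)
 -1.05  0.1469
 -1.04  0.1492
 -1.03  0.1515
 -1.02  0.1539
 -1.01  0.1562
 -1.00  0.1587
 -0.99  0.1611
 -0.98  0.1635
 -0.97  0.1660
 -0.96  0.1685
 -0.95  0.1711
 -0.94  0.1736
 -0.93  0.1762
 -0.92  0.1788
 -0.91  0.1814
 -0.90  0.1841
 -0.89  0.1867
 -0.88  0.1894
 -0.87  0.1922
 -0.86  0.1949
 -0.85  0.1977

T = 1;  σ√T = 0.2500
d₁ = [ln(180/240) + (0.008 + ½·0.25²)·1] / (σ√T) = (-0.2877 + 0.0393) / 0.2500 = -0.9937 ≈ -0.99
N(d₁) = N(-0.99) = 0.1611
Δ_call = N(d₁) = 0.1611

0.1611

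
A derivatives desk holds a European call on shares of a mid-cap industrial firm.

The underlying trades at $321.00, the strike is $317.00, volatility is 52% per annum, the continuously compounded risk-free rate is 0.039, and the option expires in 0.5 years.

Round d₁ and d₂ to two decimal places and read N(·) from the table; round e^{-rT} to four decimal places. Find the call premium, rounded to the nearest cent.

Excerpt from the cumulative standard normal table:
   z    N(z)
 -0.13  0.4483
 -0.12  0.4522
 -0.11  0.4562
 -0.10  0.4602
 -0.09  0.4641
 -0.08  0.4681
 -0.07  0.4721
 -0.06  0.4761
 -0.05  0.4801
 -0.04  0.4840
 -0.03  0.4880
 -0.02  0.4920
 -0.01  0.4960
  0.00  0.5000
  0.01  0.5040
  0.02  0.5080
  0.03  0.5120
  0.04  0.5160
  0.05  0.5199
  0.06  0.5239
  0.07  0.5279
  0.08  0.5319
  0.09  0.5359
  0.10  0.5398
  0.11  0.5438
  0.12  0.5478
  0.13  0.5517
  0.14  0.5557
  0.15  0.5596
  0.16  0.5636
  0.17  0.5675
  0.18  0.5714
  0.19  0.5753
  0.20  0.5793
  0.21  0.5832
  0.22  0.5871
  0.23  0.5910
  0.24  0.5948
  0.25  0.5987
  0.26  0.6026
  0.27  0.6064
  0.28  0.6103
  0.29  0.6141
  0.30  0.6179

σ√T = 0.52·√0.5 = 0.3677
ln(S/K) + (r + σ²/2)T = ln(321/317) + (0.039 + 0.52²/2)·0.5 = 0.0125 + 0.0871 = 0.0996
d₁ = 0.0996 / 0.3677 = 0.2710 → 0.27
d₂ = d₁ − σ√T = 0.2710 − 0.3677 = -0.0967 → -0.10
exp(−rT) = exp(−0.039·0.5) = 0.9807
N(d₁) = N(0.27) = 0.6064;  N(d₂) = N(-0.10) = 0.4602
C = 321·0.6064 − 317·0.9807·0.4602 = 194.6544 − 143.0679 = 51.5865

$51.59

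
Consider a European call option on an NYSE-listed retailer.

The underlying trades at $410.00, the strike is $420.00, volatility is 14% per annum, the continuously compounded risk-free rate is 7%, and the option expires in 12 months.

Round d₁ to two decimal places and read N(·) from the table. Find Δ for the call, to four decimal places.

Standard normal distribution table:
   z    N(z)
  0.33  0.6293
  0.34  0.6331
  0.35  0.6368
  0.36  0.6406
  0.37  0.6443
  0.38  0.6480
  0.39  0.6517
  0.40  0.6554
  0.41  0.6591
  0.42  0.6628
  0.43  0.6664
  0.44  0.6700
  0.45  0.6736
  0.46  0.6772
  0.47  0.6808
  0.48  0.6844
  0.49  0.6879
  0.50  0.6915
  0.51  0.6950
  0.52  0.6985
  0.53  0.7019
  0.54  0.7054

σ√T = 0.14 × 1.0000 = 0.1400
d₁ = [ln(410/420) + (0.07 + 0.14²/2)·1] / 0.1400 = [-0.0241 + 0.0798] / 0.1400 = 0.3979 → 0.40
N(d₁) = N(0.40) = 0.6554
Δ_call = N(d₁) = 0.6554

0.6554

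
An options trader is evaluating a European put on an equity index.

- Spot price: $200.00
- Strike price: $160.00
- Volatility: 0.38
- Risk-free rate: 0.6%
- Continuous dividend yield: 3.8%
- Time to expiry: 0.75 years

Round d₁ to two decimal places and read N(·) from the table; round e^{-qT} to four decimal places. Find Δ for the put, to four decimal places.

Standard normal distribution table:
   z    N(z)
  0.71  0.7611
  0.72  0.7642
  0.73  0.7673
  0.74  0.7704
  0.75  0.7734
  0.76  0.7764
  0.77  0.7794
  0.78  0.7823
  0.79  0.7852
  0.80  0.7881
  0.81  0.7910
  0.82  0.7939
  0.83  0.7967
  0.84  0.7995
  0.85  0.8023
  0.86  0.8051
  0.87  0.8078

σ√T = 0.38 × 0.8660 = 0.3291
ln(S/K) + (r − q + σ²/2)T = ln(200/160) + (0.006 − 0.038 + 0.38²/2)·0.75 = 0.2231 + 0.0301 = 0.2533
d₁ = 0.2533 / 0.3291 = 0.7697 which rounds to 0.77
N(d₁) = N(0.77) = 0.7794
Δ_put = e^(−qT)·(N(d₁) − 1) = 0.9719·(0.7794 − 1) = -0.2144

-0.2144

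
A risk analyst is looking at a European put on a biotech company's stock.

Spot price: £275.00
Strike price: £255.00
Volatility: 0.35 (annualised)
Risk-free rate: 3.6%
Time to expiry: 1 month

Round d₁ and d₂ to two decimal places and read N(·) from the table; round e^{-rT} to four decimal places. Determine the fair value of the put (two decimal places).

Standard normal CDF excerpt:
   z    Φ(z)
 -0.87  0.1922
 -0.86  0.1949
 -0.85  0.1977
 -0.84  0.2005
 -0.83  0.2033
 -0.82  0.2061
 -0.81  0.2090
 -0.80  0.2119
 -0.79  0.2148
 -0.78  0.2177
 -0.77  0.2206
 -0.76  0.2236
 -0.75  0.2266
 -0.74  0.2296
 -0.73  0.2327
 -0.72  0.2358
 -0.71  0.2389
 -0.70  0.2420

σ√T = 0.35·√0.08333 = 0.1010
ln(S/K) + (r + σ²/2)T = ln(275/255) + (0.036 + 0.35²/2)·0.08333 = 0.0755 + 0.0081 = 0.0836
d₁ = 0.0836 / 0.1010 = 0.8275 which rounds to 0.83
d₂ = d₁ − σ√T = 0.8275 − 0.1010 = 0.7265 which rounds to 0.73
e^(−rT) = e^(−0.036·0.08333) = 0.9970
N(−d₂) = N(-0.73) = 0.2327;  N(−d₁) = N(-0.83) = 0.2033
P = 255·0.9970·0.2327 − 275·0.2033 = 59.1605 − 55.9075 = 3.2530

£3.25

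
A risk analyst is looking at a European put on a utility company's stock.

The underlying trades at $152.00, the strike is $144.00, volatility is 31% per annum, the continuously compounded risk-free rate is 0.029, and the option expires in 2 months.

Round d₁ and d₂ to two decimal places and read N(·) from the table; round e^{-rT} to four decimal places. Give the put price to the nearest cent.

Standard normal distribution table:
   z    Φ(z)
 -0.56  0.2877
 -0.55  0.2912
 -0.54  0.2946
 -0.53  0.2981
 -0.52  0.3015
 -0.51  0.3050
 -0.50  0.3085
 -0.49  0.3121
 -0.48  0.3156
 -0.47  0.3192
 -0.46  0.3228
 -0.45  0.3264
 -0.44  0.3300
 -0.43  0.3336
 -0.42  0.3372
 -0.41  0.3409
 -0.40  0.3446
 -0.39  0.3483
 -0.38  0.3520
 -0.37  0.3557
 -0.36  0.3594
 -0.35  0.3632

σ√T = 0.31 × 0.4082 = 0.1266
ln(S/K) + (r + σ²/2)T = ln(152/144) + (0.029 + 0.31²/2)·0.1667 = 0.0541 + 0.0128 = 0.0669
d₁ = 0.0669 / 0.1266 = 0.5287 → 0.53
d₂ = d₁ − σ√T = 0.5287 − 0.1266 = 0.4021 → 0.40
exp(−rT) = exp(−0.029·0.1667) = 0.9952
N(−d₂) = N(-0.40) = 0.3446;  N(−d₁) = N(-0.53) = 0.2981
P = 144·0.9952·0.3446 − 152·0.2981 = 49.3842 − 45.3112 = 4.0730

$4.07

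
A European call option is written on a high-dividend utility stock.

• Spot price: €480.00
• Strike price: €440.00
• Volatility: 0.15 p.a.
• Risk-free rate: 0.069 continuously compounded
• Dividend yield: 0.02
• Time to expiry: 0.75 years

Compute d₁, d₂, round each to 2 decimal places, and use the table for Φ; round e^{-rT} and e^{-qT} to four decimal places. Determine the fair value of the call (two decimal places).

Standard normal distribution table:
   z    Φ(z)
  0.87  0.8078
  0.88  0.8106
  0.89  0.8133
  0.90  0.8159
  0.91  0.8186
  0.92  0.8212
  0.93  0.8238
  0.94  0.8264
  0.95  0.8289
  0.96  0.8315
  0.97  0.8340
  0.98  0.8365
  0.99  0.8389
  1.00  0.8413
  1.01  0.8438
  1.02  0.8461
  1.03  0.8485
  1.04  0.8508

€60.26

σ√T = 0.15 × 0.8660 = 0.1299
ln(S/K) + (r − q + σ²/2)T = ln(480/440) + (0.069 − 0.02 + 0.15²/2)·0.75 = 0.0870 + 0.0452 = 0.1322
d₁ = 0.1322 / 0.1299 = 1.0177 ≈ 1.02
d₂ = d₁ − σ√T = 1.0177 − 0.1299 = 0.8878 ≈ 0.89
e^(−qT) = e^(−0.02·0.75) = 0.9851;  e^(−rT) = e^(−0.069·0.75) = 0.9496
N(d₁) = N(1.02) = 0.8461;  N(d₂) = N(0.89) = 0.8133
C = 480·0.9851·0.8461 − 440·0.9496·0.8133 = 400.0767 − 339.8163 = 60.2604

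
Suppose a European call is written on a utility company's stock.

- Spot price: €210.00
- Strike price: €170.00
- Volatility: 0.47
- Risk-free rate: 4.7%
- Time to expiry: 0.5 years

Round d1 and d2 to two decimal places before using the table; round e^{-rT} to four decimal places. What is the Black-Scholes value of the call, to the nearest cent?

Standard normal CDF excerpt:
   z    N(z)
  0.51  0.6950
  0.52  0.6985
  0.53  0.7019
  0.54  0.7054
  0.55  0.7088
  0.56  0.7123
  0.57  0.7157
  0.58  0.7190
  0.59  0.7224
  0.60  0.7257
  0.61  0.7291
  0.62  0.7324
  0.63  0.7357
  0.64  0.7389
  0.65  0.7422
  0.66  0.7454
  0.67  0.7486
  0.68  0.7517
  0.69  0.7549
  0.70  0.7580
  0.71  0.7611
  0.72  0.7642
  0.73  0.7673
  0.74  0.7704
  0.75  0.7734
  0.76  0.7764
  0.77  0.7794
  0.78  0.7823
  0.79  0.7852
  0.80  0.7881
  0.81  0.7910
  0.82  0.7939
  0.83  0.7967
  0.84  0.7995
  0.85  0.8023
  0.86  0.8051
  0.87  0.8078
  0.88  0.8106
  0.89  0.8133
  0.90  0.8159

€52.50

σ√T = 0.47·√0.5 = 0.3323
d₁ = [ln(210/170) + (0.047 + 0.47²/2)·0.5] / 0.3323 = [0.2113 + 0.0787] / 0.3323 = 0.8727 which rounds to 0.87
d₂ = d₁ − σ√T = 0.8727 − 0.3323 = 0.5404 which rounds to 0.54
exp(−rT) = exp(−0.047·0.5) = 0.9768
N(d₁) = N(0.87) = 0.8078;  N(d₂) = N(0.54) = 0.7054
C = 210·0.8078 − 170·0.9768·0.7054 = 169.6380 − 117.1359 = 52.5021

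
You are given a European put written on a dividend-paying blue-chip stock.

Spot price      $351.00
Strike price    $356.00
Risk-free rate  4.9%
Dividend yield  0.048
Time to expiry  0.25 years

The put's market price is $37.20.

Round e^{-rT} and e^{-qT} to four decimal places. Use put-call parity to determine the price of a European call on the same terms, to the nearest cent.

exp(−qT) = exp(−0.048·0.25) = 0.9881;  exp(−rT) = exp(−0.049·0.25) = 0.9878
Put-call parity: C − P = S·e^(−qT) − K·e^(−rT) = 351·0.9881 − 356·0.9878 = 346.8231 − 351.6568 = -4.8337
C = P + (C − P) = 37.20 + (-4.8337) = 32.3663

$32.37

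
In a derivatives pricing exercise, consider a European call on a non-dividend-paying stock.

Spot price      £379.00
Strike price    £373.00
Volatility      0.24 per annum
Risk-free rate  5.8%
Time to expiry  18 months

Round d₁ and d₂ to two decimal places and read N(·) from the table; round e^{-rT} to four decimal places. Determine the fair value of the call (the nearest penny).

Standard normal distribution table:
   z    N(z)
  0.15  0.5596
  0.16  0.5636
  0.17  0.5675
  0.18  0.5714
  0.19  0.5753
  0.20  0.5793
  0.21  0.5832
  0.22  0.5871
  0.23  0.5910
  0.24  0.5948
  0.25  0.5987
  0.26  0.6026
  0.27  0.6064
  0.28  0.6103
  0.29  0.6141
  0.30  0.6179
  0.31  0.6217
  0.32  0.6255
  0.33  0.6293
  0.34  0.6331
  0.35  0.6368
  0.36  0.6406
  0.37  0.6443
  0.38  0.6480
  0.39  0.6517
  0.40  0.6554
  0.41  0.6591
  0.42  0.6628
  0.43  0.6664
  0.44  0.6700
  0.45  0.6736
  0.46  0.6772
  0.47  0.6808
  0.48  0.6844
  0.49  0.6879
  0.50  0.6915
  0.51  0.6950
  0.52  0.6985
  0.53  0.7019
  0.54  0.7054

£64.00

T = 1.5;  σ√T = 0.2939
ln(S/K) + (r + σ²/2)T = ln(379/373) + (0.058 + 0.24²/2)·1.5 = 0.0160 + 0.1302 = 0.1462
d₁ = 0.1462 / 0.2939 = 0.4972 ⇒ 0.50
d₂ = d₁ − σ√T = 0.4972 − 0.2939 = 0.2033 ⇒ 0.20
exp(−rT) = exp(−0.058·1.5) = 0.9167
N(d₁) = N(0.50) = 0.6915;  N(d₂) = N(0.20) = 0.5793
C = 379·0.6915 − 373·0.9167·0.5793 = 262.0785 − 198.0795 = 63.9990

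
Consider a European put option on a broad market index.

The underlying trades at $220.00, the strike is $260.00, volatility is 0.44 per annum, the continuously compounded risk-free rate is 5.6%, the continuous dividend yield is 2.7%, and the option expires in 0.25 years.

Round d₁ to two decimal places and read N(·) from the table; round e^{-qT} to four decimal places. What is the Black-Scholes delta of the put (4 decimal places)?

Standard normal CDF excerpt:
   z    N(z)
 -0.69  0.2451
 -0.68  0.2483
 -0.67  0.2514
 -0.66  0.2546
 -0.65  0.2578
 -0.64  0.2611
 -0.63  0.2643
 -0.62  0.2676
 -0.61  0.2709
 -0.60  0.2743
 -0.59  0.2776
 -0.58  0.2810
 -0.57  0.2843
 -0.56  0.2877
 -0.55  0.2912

T = 0.25;  σ√T = 0.2200
d₁ = [ln(220/260) + (0.056 − 0.027 + ½·0.44²)·0.25] / (σ√T) = (-0.1671 + 0.0314) / 0.2200 = -0.6164 ≈ -0.62
N(d₁) = N(-0.62) = 0.2676
Δ_put = e^(−qT)·(N(d₁) − 1) = 0.9933·(0.2676 − 1) = -0.7275

-0.7275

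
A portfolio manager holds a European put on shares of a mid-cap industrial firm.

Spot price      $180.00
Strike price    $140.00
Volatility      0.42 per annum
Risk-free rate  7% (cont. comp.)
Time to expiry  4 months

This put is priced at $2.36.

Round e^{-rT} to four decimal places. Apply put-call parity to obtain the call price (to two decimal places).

$45.59

e^(−rT) = e^(−0.07·0.3333) = 0.9769
Put-call parity: C − P = S − K·e^(−rT) = 180 − 140·0.9769 = 180 − 136.7660 = 43.2340
C = P + (C − P) = 2.36 + (43.2340) = 45.5940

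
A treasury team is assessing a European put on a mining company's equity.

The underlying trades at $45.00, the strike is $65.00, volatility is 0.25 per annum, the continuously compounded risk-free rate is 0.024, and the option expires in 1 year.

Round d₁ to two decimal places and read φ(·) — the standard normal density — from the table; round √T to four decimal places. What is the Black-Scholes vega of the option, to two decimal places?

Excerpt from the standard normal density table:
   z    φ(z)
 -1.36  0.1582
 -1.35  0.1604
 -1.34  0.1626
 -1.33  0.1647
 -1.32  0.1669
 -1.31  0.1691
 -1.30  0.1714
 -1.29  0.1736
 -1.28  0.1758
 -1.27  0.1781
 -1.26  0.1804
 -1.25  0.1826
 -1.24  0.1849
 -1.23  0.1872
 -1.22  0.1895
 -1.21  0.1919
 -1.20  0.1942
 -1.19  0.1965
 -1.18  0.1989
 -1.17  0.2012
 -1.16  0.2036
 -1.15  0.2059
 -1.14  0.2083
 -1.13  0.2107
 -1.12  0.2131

8.22

T = 1;  σ√T = 0.2500
ln(S/K) + (r + σ²/2)T = ln(45/65) + (0.024 + 0.25²/2)·1 = -0.3677 + 0.0553 = -0.3125
d₁ = -0.3125 / 0.2500 = -1.2499 ≈ -1.25
√T = √1 = 1.0000
φ(d₁) = φ(-1.25) = 0.1826
vega = S·φ(d₁)·√T = 45·0.1826·1.0000 = 8.2170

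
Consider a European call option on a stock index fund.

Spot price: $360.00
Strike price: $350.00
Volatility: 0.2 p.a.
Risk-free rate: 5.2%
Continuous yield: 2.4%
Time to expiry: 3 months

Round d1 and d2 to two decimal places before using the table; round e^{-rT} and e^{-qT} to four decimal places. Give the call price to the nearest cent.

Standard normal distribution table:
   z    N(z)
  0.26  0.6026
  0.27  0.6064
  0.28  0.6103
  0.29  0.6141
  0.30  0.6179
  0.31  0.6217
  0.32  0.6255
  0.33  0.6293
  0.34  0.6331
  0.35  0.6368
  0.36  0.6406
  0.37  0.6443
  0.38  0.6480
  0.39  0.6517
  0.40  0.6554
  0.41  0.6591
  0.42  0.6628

T = 0.25;  σ√T = 0.1000
d₁ = [ln(360/350) + (0.052 − 0.024 + 0.2²/2)·0.25] / 0.1000 = [0.0282 + 0.0120] / 0.1000 = 0.4017 → 0.40
d₂ = d₁ − σ√T = 0.4017 − 0.1000 = 0.3017 → 0.30
exp(−qT) = exp(−0.024·0.25) = 0.9940;  exp(−rT) = exp(−0.052·0.25) = 0.9871
N(d₁) = N(0.40) = 0.6554;  N(d₂) = N(0.30) = 0.6179
C = 360·0.9940·0.6554 − 350·0.9871·0.6179 = 234.5283 − 213.4752 = 21.0532

$21.05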